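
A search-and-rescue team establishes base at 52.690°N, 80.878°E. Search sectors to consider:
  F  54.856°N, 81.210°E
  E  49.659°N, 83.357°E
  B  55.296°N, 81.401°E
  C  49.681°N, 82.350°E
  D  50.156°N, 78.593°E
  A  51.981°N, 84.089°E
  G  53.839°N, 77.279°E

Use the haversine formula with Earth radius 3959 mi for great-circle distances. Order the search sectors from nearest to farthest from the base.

A, F, G, B, D, C, E

Computing each great-circle distance from 52.690°N, 80.878°E:
A 51.981°N, 84.089°E: 144.1 mi
F 54.856°N, 81.210°E: 150.3 mi
G 53.839°N, 77.279°E: 168.6 mi
B 55.296°N, 81.401°E: 181.3 mi
D 50.156°N, 78.593°E: 200.9 mi
C 49.681°N, 82.350°E: 217.5 mi
E 49.659°N, 83.357°E: 235.3 mi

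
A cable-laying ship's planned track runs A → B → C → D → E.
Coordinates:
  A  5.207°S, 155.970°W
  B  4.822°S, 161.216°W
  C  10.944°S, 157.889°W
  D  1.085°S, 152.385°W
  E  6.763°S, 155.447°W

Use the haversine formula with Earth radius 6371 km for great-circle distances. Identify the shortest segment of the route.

Leg distances:
A→B: 582.7 km
B→C: 773.0 km
C→D: 1253.5 km
D→E: 716.9 km
The shortest leg is A–B at 582.7 km.

A–B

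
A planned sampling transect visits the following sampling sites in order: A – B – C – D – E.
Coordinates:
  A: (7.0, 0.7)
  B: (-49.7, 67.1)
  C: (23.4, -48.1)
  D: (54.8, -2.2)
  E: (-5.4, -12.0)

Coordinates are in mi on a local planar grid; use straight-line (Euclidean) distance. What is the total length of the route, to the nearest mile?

Leg distances:
A→B: 87.3 mi  (cumulative 87.3 mi)
B→C: 136.4 mi  (cumulative 223.8 mi)
C→D: 55.6 mi  (cumulative 279.4 mi)
D→E: 61.0 mi  (cumulative 340.4 mi)
Total route length ≈ 340 mi.

340 mi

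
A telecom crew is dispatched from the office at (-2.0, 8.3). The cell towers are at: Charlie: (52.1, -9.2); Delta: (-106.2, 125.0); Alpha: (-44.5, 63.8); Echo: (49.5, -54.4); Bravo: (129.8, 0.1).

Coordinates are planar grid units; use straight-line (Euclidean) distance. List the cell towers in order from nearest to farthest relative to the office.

Distance from the office at (-2.0, 8.3) to each:
Charlie (52.1, -9.2): 56.9
Alpha (-44.5, 63.8): 69.9
Echo (49.5, -54.4): 81.1
Bravo (129.8, 0.1): 132.1
Delta (-106.2, 125.0): 156.4

Charlie, Alpha, Echo, Bravo, Delta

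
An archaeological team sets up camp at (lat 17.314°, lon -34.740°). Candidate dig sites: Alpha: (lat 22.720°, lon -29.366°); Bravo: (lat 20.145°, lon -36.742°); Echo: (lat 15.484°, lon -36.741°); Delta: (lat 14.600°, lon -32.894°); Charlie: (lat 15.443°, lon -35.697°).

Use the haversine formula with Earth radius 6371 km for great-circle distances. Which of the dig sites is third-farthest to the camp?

Distance to each, sorted:
Alpha: 822.3 km
Bravo: 378.9 km
Delta: 360.6 km
Echo: 294.9 km
Charlie: 231.7 km
The third-farthest is Delta at 360.6 km.

Delta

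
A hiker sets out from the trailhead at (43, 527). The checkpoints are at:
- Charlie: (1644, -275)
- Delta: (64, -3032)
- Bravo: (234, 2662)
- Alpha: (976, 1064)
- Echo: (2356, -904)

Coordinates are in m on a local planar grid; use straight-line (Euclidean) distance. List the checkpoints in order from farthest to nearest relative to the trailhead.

Delta, Echo, Bravo, Charlie, Alpha

Computing each straight-line distance from (43, 527):
Delta (64, -3032): 3559.1 m
Echo (2356, -904): 2719.9 m
Bravo (234, 2662): 2143.5 m
Charlie (1644, -275): 1790.6 m
Alpha (976, 1064): 1076.5 m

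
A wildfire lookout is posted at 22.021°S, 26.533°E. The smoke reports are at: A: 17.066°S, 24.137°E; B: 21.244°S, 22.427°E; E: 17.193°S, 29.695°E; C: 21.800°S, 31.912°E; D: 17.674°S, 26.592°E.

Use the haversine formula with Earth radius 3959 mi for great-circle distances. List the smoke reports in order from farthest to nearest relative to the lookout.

E, A, C, D, B

Distance from the lookout at 22.021°S, 26.533°E to each:
E 17.193°S, 29.695°E: 391.9 mi
A 17.066°S, 24.137°E: 376.2 mi
C 21.800°S, 31.912°E: 345.1 mi
D 17.674°S, 26.592°E: 300.4 mi
B 21.244°S, 22.427°E: 269.1 mi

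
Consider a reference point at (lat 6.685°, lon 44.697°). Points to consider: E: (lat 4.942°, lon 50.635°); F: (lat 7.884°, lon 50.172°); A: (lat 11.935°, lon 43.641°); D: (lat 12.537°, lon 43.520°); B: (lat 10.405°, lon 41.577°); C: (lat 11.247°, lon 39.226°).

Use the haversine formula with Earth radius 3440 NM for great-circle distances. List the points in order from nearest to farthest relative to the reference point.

B, A, F, D, E, C

Distances from the reference point:
B (lat 10.405°, lon 41.577°): 290.1 NM
A (lat 11.935°, lon 43.641°): 321.4 NM
F (lat 7.884°, lon 50.172°): 333.9 NM
D (lat 12.537°, lon 43.520°): 358.2 NM
E (lat 4.942°, lon 50.635°): 369.8 NM
C (lat 11.247°, lon 39.226°): 424.5 NM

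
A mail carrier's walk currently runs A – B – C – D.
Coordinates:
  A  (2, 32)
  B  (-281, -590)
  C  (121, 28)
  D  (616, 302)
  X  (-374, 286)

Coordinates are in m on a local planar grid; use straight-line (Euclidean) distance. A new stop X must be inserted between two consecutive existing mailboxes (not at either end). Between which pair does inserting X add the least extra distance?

between A and B

Added distance for inserting X between each consecutive pair:
A–B: 651.3 m
B–C: 701.9 m
C–D: 982.6 m
Smallest added distance is 651.3 m, inserting between A and B.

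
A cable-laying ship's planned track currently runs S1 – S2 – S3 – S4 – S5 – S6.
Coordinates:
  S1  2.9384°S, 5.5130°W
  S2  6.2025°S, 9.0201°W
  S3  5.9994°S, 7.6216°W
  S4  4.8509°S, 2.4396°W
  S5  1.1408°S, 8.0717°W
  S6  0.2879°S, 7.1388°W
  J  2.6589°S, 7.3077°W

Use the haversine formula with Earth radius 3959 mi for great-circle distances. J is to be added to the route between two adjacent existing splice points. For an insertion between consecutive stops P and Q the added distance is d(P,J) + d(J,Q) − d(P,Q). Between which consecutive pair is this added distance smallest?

Added distance for inserting J between each consecutive pair:
S1–S2: 66.7 mi
S2–S3: 406.5 mi
S3–S4: 234.9 mi
S4–S5: 20.1 mi
S5–S6: 194.3 mi
Smallest added distance is 20.1 mi, inserting between S4 and S5.

between S4 and S5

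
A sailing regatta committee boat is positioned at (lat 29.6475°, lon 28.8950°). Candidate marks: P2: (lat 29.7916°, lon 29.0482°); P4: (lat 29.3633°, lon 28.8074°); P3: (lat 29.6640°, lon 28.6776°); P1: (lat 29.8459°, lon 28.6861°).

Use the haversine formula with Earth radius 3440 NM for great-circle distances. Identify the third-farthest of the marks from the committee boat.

P2

Distance to each, sorted:
P4: 17.7 NM
P1: 16.1 NM
P2: 11.8 NM
P3: 11.4 NM
The third-farthest is P2 at 11.8 NM.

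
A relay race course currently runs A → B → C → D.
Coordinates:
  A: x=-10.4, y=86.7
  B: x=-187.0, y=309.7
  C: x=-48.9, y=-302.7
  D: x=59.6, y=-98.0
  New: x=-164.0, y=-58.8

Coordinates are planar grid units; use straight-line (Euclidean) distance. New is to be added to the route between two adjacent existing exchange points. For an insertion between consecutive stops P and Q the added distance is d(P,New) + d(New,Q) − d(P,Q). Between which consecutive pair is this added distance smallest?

between B and C

Added distance for inserting New between each consecutive pair:
A–B: 296.3
B–C: 11.1
C–D: 265.0
Smallest added distance is 11.1, inserting between B and C.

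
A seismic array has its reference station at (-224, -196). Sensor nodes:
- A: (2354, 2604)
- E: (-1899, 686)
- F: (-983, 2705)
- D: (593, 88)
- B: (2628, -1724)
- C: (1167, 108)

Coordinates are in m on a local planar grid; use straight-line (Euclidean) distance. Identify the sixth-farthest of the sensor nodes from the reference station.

Distance to each, sorted:
A: 3806.1 m
B: 3235.5 m
F: 2998.6 m
E: 1893.0 m
C: 1423.8 m
D: 865.0 m
The sixth-farthest is D at 865.0 m.

D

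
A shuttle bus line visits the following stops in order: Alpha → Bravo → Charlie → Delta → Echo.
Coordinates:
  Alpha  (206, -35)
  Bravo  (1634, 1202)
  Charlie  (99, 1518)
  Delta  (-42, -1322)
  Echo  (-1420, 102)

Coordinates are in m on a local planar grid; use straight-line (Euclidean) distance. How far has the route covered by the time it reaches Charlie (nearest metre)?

Leg distances:
Alpha→Bravo: 1889.3 m  (cumulative 1889.3 m)
Bravo→Charlie: 1567.2 m  (cumulative 3456.5 m)
Cumulative distance at Charlie ≈ 3456 m.

3456 m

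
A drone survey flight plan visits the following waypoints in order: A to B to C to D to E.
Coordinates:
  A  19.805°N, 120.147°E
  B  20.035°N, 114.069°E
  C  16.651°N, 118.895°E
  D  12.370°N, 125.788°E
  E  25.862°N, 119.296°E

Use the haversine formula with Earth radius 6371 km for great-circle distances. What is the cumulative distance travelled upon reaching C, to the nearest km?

1269 km

Leg distances:
A→B: 635.9 km  (cumulative 635.9 km)
B→C: 633.2 km  (cumulative 1269.1 km)
Cumulative distance at C ≈ 1269 km.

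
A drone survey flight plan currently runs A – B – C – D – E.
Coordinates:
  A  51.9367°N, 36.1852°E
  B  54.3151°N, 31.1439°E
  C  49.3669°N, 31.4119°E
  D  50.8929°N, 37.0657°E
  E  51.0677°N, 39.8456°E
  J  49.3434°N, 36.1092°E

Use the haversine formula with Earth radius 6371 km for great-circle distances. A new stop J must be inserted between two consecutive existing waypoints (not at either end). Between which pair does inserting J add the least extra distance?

between C and D

Added distance for inserting J between each consecutive pair:
A–B: 510.0 km
B–C: 438.9 km
C–D: 88.3 km
D–E: 317.5 km
Smallest added distance is 88.3 km, inserting between C and D.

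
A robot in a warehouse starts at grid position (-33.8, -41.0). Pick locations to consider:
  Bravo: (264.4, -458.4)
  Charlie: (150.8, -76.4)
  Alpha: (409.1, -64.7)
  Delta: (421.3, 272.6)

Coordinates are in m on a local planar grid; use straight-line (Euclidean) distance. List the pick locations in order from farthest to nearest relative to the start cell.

Distance from the start cell at (-33.8, -41.0) to each:
Delta (421.3, 272.6): 552.7 m
Bravo (264.4, -458.4): 513.0 m
Alpha (409.1, -64.7): 443.5 m
Charlie (150.8, -76.4): 188.0 m

Delta, Bravo, Alpha, Charlie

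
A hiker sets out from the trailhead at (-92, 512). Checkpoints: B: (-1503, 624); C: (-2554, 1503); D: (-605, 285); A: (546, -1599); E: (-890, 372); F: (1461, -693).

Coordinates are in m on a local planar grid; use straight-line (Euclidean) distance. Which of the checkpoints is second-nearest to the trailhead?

E

Distance to each, sorted:
D: 561.0 m
E: 810.2 m
B: 1415.4 m
F: 1965.7 m
A: 2205.3 m
C: 2654.0 m
The second-nearest is E at 810.2 m.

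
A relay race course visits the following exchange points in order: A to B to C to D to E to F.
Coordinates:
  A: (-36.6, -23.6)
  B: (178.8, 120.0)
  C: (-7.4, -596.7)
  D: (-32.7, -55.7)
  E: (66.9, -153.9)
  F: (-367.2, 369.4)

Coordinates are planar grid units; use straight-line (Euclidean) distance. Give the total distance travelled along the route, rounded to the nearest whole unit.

2361

Leg distances:
A→B: 258.9  (cumulative 258.9)
B→C: 740.5  (cumulative 999.4)
C→D: 541.6  (cumulative 1541.0)
D→E: 139.9  (cumulative 1680.8)
E→F: 679.9  (cumulative 2360.7)
Total route length ≈ 2361.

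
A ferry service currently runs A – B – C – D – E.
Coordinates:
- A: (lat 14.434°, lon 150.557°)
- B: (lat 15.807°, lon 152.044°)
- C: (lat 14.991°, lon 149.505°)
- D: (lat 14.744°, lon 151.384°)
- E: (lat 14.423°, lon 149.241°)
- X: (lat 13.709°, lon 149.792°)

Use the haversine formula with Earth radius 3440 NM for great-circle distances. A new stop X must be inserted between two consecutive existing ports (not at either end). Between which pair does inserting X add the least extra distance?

Added distance for inserting X between each consecutive pair:
A–B: 124.6 NM
B–C: 105.4 NM
C–D: 80.3 NM
D–E: 39.1 NM
Smallest added distance is 39.1 NM, inserting between D and E.

between D and E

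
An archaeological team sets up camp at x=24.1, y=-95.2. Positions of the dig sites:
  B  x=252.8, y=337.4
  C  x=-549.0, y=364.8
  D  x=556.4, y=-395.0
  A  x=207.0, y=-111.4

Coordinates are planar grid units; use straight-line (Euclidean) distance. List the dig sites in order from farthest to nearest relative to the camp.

Computing each straight-line distance from x=24.1, y=-95.2:
C x=-549.0, y=364.8: 734.9
D x=556.4, y=-395.0: 610.9
B x=252.8, y=337.4: 489.3
A x=207.0, y=-111.4: 183.6

C, D, B, A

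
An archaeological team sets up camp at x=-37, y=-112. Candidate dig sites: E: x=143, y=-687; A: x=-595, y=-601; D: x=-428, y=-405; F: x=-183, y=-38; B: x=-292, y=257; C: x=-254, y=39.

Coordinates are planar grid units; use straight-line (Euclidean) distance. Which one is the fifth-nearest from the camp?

E

Distances from the camp (x=-37, y=-112):
F: 163.7
C: 264.4
B: 448.5
D: 488.6
E: 602.5
A: 741.9
The fifth-nearest is E at 602.5.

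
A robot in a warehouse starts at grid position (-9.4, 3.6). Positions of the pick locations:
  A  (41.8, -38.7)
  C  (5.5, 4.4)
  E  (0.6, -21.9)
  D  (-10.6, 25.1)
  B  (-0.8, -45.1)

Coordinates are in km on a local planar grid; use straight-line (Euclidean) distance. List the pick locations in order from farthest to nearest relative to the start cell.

Distance from the start cell at (-9.4, 3.6) to each:
A (41.8, -38.7): 66.4 km
B (-0.8, -45.1): 49.5 km
E (0.6, -21.9): 27.4 km
D (-10.6, 25.1): 21.5 km
C (5.5, 4.4): 14.9 km

A, B, E, D, C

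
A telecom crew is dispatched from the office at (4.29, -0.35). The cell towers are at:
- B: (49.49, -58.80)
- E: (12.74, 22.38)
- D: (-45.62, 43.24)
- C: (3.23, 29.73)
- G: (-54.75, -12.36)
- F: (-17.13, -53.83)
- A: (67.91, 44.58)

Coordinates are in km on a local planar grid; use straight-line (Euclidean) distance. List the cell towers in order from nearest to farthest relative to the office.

E, C, F, G, D, B, A

Computing each straight-line distance from (4.29, -0.35):
E (12.74, 22.38): 24.2 km
C (3.23, 29.73): 30.1 km
F (-17.13, -53.83): 57.6 km
G (-54.75, -12.36): 60.2 km
D (-45.62, 43.24): 66.3 km
B (49.49, -58.80): 73.9 km
A (67.91, 44.58): 77.9 km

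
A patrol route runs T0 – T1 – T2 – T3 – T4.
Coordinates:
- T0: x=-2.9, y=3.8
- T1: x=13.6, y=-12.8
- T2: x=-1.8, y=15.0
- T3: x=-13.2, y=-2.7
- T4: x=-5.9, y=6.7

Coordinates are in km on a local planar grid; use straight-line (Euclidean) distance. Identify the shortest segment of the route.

T3–T4

Leg distances:
T0→T1: 23.4 km
T1→T2: 31.8 km
T2→T3: 21.1 km
T3→T4: 11.9 km
The shortest leg is T3–T4 at 11.9 km.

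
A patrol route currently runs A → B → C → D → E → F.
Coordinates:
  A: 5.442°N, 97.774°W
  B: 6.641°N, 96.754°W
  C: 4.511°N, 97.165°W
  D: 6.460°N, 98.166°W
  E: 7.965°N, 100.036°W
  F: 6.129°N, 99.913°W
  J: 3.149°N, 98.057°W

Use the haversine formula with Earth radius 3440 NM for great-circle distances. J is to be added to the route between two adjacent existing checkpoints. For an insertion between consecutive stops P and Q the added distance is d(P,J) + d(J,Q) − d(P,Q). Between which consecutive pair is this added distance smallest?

Added distance for inserting J between each consecutive pair:
A–B: 268.1 NM
B–C: 191.1 NM
C–D: 165.2 NM
D–E: 367.9 NM
E–F: 412.5 NM
Smallest added distance is 165.2 NM, inserting between C and D.

between C and D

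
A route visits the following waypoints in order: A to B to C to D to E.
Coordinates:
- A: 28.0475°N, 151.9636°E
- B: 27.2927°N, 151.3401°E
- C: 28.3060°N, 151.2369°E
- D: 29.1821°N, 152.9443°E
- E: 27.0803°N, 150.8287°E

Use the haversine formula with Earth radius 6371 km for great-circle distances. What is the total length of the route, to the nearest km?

Leg distances:
A→B: 104.0 km  (cumulative 104.0 km)
B→C: 113.1 km  (cumulative 217.1 km)
C→D: 192.9 km  (cumulative 410.0 km)
D→E: 312.5 km  (cumulative 722.5 km)
Total route length ≈ 722 km.

722 km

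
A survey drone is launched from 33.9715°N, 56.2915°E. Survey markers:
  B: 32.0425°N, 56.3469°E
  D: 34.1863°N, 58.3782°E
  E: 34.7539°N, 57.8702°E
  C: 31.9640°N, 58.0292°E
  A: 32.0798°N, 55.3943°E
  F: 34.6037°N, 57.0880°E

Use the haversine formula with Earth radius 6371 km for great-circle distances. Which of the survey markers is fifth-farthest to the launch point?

Distances from the launch point (33.9715°N, 56.2915°E):
C: 275.9 km
A: 226.4 km
B: 214.6 km
D: 193.7 km
E: 169.0 km
F: 101.5 km
The fifth-farthest is E at 169.0 km.

E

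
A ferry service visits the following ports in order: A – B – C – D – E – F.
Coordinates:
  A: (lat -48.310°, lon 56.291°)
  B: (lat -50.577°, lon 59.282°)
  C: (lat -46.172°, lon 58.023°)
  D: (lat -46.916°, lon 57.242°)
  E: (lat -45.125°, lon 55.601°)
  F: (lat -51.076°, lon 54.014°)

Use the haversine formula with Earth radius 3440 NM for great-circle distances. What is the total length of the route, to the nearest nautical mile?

994 NM

Leg distances:
A→B: 179.3 NM  (cumulative 179.3 NM)
B→C: 269.2 NM  (cumulative 448.5 NM)
C→D: 55.1 NM  (cumulative 503.6 NM)
D→E: 127.4 NM  (cumulative 631.0 NM)
E→F: 362.9 NM  (cumulative 993.9 NM)
Total route length ≈ 994 NM.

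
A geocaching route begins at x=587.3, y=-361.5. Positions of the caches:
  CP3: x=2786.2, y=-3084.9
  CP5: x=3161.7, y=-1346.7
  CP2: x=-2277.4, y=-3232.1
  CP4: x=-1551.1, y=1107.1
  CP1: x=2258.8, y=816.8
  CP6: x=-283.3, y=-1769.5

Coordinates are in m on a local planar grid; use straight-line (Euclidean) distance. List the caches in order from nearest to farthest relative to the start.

Distance from the start at x=587.3, y=-361.5 to each:
CP6 x=-283.3, y=-1769.5: 1655.4 m
CP1 x=2258.8, y=816.8: 2045.1 m
CP4 x=-1551.1, y=1107.1: 2594.1 m
CP5 x=3161.7, y=-1346.7: 2756.5 m
CP3 x=2786.2, y=-3084.9: 3500.3 m
CP2 x=-2277.4, y=-3232.1: 4055.5 m

CP6, CP1, CP4, CP5, CP3, CP2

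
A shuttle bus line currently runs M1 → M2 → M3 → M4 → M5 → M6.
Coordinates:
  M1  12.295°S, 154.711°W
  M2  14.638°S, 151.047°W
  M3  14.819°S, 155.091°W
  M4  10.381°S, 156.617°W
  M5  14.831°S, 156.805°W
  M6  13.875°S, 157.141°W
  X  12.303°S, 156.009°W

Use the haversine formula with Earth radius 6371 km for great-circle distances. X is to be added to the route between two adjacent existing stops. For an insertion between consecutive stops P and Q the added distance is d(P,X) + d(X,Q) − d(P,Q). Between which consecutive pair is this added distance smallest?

Added distance for inserting X between each consecutive pair:
M1–M2: 262.9 km
M2–M3: 457.5 km
M3–M4: 0.1 km
M4–M5: 22.5 km
M5–M6: 395.2 km
Smallest added distance is 0.1 km, inserting between M3 and M4.

between M3 and M4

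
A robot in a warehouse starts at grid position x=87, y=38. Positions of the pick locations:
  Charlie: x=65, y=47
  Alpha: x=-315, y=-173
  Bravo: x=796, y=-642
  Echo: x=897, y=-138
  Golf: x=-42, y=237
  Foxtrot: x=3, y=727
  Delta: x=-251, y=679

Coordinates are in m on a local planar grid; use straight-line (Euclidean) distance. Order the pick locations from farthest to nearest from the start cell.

Bravo, Echo, Delta, Foxtrot, Alpha, Golf, Charlie

Computing each straight-line distance from x=87, y=38:
Bravo x=796, y=-642: 982.4 m
Echo x=897, y=-138: 828.9 m
Delta x=-251, y=679: 724.7 m
Foxtrot x=3, y=727: 694.1 m
Alpha x=-315, y=-173: 454.0 m
Golf x=-42, y=237: 237.2 m
Charlie x=65, y=47: 23.8 m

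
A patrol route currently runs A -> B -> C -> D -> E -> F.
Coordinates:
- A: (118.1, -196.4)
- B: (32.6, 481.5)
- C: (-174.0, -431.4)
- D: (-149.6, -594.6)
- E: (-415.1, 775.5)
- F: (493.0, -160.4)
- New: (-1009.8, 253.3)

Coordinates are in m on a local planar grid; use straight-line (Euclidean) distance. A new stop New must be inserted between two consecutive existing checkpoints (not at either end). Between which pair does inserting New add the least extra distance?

Added distance for inserting New between each consecutive pair:
A–B: 1598.1 m
B–C: 1211.6 m
C–D: 2123.3 m
D–E: 603.7 m
E–F: 1046.1 m
Smallest added distance is 603.7 m, inserting between D and E.

between D and E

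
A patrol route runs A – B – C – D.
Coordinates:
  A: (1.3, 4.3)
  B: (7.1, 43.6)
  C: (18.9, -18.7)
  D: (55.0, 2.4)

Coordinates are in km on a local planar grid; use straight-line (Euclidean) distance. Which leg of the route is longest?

B–C

Leg distances:
A→B: 39.7 km
B→C: 63.4 km
C→D: 41.8 km
The longest leg is B–C at 63.4 km.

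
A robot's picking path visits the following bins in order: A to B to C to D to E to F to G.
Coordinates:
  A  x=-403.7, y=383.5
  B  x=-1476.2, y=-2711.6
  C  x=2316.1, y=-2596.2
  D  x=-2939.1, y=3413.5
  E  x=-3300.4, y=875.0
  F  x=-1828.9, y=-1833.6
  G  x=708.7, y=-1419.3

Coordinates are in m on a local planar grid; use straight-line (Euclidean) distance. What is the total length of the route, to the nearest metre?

23271 m

Leg distances:
A→B: 3275.7 m  (cumulative 3275.7 m)
B→C: 3794.1 m  (cumulative 7069.7 m)
C→D: 7983.3 m  (cumulative 15053.0 m)
D→E: 2564.1 m  (cumulative 17617.1 m)
E→F: 3082.5 m  (cumulative 20699.6 m)
F→G: 2571.2 m  (cumulative 23270.8 m)
Total route length ≈ 23271 m.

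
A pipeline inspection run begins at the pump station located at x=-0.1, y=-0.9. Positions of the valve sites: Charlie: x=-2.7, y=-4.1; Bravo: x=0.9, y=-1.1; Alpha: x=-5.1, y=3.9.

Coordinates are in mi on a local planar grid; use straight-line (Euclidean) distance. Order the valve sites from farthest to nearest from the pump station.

Alpha, Charlie, Bravo

Distance from the pump station at x=-0.1, y=-0.9 to each:
Alpha x=-5.1, y=3.9: 6.9 mi
Charlie x=-2.7, y=-4.1: 4.1 mi
Bravo x=0.9, y=-1.1: 1.0 mi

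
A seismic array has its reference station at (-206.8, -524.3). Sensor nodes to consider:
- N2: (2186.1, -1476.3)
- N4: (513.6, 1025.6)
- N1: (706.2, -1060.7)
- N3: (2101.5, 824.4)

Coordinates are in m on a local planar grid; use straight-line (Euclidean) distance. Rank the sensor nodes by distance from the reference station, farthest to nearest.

N3, N2, N4, N1

Distance from the reference station at (-206.8, -524.3) to each:
N3 (2101.5, 824.4): 2673.4 m
N2 (2186.1, -1476.3): 2575.3 m
N4 (513.6, 1025.6): 1709.1 m
N1 (706.2, -1060.7): 1058.9 m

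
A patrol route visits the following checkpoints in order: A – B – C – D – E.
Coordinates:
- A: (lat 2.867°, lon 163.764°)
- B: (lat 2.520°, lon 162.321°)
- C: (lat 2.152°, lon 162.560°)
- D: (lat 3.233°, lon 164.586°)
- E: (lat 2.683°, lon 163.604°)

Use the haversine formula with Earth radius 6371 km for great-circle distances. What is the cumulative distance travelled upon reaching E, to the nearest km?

594 km

Leg distances:
A→B: 164.9 km  (cumulative 164.9 km)
B→C: 48.8 km  (cumulative 213.6 km)
C→D: 255.1 km  (cumulative 468.8 km)
D→E: 125.0 km  (cumulative 593.8 km)
Cumulative distance at E ≈ 594 km.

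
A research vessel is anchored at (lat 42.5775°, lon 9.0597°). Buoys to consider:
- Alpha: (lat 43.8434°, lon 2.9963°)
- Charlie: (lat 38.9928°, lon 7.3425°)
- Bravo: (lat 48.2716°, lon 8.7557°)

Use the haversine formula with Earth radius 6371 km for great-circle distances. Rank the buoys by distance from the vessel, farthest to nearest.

Distance from the vessel at (lat 42.5775°, lon 9.0597°) to each:
Bravo (lat 48.2716°, lon 8.7557°): 633.6 km
Alpha (lat 43.8434°, lon 2.9963°): 511.0 km
Charlie (lat 38.9928°, lon 7.3425°): 424.0 km

Bravo, Alpha, Charlie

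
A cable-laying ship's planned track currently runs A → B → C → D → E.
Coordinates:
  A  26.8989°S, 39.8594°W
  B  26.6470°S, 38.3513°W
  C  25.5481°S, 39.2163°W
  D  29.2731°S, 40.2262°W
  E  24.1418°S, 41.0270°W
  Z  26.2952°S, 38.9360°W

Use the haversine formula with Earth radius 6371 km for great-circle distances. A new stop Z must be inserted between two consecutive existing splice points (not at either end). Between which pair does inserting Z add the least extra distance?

Added distance for inserting Z between each consecutive pair:
A–B: 31.5 km
B–C: 8.2 km
C–D: 16.3 km
D–E: 97.2 km
Smallest added distance is 8.2 km, inserting between B and C.

between B and C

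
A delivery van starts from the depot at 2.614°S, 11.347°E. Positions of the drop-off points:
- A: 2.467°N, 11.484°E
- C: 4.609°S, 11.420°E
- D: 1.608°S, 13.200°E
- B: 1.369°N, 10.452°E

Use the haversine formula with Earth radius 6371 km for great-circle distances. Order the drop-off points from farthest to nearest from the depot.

Distances from the depot:
A 2.467°N, 11.484°E: 565.2 km
B 1.369°N, 10.452°E: 453.9 km
D 1.608°S, 13.200°E: 234.3 km
C 4.609°S, 11.420°E: 222.0 km

A, B, D, C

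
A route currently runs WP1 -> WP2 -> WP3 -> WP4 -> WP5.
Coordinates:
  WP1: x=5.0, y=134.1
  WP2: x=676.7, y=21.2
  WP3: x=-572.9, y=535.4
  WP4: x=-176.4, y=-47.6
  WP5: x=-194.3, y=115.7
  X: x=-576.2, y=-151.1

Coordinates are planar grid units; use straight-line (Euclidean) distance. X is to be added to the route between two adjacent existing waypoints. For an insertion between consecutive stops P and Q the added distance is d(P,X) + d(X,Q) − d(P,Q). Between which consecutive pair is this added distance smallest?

Added distance for inserting X between each consecutive pair:
WP1–WP2: 1231.0
WP2–WP3: 599.9
WP3–WP4: 394.4
WP4–WP5: 714.6
Smallest added distance is 394.4, inserting between WP3 and WP4.

between WP3 and WP4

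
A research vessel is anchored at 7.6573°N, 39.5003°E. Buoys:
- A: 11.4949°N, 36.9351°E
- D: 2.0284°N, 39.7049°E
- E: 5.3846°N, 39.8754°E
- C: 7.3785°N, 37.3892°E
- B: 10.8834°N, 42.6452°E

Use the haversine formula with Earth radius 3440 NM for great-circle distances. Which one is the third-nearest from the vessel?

B

Distance to each, sorted:
C: 126.8 NM
E: 138.3 NM
B: 268.8 NM
A: 275.9 NM
D: 338.2 NM
The third-nearest is B at 268.8 NM.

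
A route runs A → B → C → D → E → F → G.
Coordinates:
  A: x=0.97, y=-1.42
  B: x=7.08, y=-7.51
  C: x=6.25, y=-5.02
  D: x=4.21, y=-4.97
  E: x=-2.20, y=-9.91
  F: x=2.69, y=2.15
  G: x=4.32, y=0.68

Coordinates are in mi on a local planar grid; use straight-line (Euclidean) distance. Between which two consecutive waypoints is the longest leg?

E–F

Leg distances:
A→B: 8.6 mi
B→C: 2.6 mi
C→D: 2.0 mi
D→E: 8.1 mi
E→F: 13.0 mi
F→G: 2.2 mi
The longest leg is E–F at 13.0 mi.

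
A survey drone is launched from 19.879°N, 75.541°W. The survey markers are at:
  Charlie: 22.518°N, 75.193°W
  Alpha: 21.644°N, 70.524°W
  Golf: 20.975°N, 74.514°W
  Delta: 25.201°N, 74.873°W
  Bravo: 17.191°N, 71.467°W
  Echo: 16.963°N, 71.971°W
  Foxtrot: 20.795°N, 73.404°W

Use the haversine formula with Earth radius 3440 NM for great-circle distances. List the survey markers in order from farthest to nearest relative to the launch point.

Distance from the launch point at 19.879°N, 75.541°W to each:
Delta 25.201°N, 74.873°W: 321.7 NM
Alpha 21.644°N, 70.524°W: 300.9 NM
Bravo 17.191°N, 71.467°W: 282.5 NM
Echo 16.963°N, 71.971°W: 268.3 NM
Charlie 22.518°N, 75.193°W: 159.6 NM
Foxtrot 20.795°N, 73.404°W: 132.3 NM
Golf 20.975°N, 74.514°W: 87.6 NM

Delta, Alpha, Bravo, Echo, Charlie, Foxtrot, Golf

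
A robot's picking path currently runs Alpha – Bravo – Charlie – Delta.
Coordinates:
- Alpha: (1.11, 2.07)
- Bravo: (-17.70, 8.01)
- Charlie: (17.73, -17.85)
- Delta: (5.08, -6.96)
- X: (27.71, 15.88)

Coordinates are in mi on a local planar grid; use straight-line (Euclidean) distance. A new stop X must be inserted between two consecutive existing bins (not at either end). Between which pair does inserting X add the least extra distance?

between Bravo and Charlie

Added distance for inserting X between each consecutive pair:
Alpha–Bravo: 56.3 mi
Bravo–Charlie: 37.4 mi
Charlie–Delta: 50.6 mi
Smallest added distance is 37.4 mi, inserting between Bravo and Charlie.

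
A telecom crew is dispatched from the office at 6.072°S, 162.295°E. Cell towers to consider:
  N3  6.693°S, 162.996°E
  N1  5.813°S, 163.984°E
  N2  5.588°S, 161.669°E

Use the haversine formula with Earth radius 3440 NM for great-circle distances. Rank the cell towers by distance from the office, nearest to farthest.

N2, N3, N1

Distances from the office:
N2 5.588°S, 161.669°E: 47.4 NM
N3 6.693°S, 162.996°E: 56.0 NM
N1 5.813°S, 163.984°E: 102.1 NM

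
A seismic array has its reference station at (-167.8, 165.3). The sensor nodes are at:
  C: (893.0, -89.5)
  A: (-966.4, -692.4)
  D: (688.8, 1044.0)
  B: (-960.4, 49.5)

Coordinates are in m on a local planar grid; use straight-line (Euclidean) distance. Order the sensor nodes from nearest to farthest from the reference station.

B, C, A, D

Distances from the reference station:
B (-960.4, 49.5): 801.0 m
C (893.0, -89.5): 1091.0 m
A (-966.4, -692.4): 1171.9 m
D (688.8, 1044.0): 1227.1 m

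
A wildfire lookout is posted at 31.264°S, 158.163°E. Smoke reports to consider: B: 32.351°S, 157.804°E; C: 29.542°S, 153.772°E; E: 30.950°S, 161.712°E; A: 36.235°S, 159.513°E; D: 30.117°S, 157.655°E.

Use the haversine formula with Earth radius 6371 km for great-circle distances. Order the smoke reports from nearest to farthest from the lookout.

Computing each great-circle distance from 31.264°S, 158.163°E:
B 32.351°S, 157.804°E: 125.5 km
D 30.117°S, 157.655°E: 136.5 km
E 30.950°S, 161.712°E: 339.7 km
C 29.542°S, 153.772°E: 462.5 km
A 36.235°S, 159.513°E: 566.6 km

B, D, E, C, A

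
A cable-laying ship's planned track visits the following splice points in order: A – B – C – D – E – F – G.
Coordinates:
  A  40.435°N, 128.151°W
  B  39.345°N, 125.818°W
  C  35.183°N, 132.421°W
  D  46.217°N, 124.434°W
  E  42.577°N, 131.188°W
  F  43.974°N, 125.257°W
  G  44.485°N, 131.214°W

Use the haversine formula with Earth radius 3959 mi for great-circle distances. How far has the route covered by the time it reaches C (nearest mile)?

Leg distances:
A→B: 144.8 mi  (cumulative 144.8 mi)
B→C: 463.0 mi  (cumulative 607.8 mi)
Cumulative distance at C ≈ 608 mi.

608 mi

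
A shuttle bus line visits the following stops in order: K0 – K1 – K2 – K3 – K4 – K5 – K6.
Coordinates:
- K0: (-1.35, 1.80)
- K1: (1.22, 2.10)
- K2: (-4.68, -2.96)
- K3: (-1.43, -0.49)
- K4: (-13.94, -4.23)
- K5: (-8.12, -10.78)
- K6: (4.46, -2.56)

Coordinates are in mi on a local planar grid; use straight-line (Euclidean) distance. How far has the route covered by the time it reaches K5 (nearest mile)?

36 mi

Leg distances:
K0→K1: 2.6 mi  (cumulative 2.6 mi)
K1→K2: 7.8 mi  (cumulative 10.4 mi)
K2→K3: 4.1 mi  (cumulative 14.4 mi)
K3→K4: 13.1 mi  (cumulative 27.5 mi)
K4→K5: 8.8 mi  (cumulative 36.3 mi)
Cumulative distance at K5 ≈ 36 mi.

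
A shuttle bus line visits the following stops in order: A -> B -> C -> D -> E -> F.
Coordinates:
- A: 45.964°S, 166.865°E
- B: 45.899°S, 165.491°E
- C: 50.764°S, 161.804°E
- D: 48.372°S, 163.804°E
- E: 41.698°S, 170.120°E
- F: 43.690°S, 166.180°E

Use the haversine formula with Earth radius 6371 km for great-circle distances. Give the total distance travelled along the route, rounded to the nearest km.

2297 km

Leg distances:
A→B: 106.5 km  (cumulative 106.5 km)
B→C: 605.6 km  (cumulative 712.1 km)
C→D: 302.5 km  (cumulative 1014.6 km)
D→E: 892.1 km  (cumulative 1906.7 km)
E→F: 390.8 km  (cumulative 2297.4 km)
Total route length ≈ 2297 km.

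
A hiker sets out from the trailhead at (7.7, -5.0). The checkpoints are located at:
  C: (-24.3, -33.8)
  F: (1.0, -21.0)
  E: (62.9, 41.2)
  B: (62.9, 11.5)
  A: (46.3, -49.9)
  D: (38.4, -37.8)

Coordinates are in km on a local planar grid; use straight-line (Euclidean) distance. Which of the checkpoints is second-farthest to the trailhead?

Distances from the trailhead ((7.7, -5.0)):
E: 72.0 km
A: 59.2 km
B: 57.6 km
D: 44.9 km
C: 43.1 km
F: 17.3 km
The second-farthest is A at 59.2 km.

A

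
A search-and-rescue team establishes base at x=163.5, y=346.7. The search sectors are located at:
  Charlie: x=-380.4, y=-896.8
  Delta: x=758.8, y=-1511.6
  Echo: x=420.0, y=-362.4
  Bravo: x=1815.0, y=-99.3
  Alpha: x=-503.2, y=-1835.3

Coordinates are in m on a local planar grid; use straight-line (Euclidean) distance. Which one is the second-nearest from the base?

Distance to each, sorted:
Echo: 754.1 m
Charlie: 1357.2 m
Bravo: 1710.7 m
Delta: 1951.3 m
Alpha: 2281.6 m
The second-nearest is Charlie at 1357.2 m.

Charlie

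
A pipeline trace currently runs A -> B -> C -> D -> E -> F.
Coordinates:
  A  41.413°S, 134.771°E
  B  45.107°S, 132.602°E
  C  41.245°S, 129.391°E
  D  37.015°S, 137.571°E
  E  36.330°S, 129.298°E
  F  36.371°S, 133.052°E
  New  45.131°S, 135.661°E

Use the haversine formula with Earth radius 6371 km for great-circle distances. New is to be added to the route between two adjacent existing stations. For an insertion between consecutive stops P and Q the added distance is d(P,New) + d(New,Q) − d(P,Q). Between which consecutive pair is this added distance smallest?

Added distance for inserting New between each consecutive pair:
A–B: 213.0 km
B–C: 404.7 km
C–D: 735.9 km
D–E: 1290.0 km
E–F: 1777.2 km
Smallest added distance is 213.0 km, inserting between A and B.

between A and B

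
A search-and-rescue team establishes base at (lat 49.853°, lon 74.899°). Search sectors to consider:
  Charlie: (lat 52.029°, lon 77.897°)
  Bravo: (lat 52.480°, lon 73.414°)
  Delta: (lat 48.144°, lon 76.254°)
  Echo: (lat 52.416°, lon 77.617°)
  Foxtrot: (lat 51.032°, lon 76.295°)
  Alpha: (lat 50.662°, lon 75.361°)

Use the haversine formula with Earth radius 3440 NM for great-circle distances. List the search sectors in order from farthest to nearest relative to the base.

Echo, Charlie, Bravo, Delta, Foxtrot, Alpha

Computing each great-circle distance from (lat 49.853°, lon 74.899°):
Echo (lat 52.416°, lon 77.617°): 184.8 NM
Charlie (lat 52.029°, lon 77.897°): 173.0 NM
Bravo (lat 52.480°, lon 73.414°): 167.3 NM
Delta (lat 48.144°, lon 76.254°): 115.7 NM
Foxtrot (lat 51.032°, lon 76.295°): 88.7 NM
Alpha (lat 50.662°, lon 75.361°): 51.7 NM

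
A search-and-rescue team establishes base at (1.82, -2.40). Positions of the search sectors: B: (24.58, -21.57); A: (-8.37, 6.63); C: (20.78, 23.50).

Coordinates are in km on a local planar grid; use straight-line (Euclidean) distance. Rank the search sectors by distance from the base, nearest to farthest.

Distances from the base:
A (-8.37, 6.63): 13.6 km
B (24.58, -21.57): 29.8 km
C (20.78, 23.50): 32.1 km

A, B, C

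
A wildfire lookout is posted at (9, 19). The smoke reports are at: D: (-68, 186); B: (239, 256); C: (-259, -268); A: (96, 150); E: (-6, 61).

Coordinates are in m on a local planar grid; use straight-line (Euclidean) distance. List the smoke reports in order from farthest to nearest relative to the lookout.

C, B, D, A, E

Computing each straight-line distance from (9, 19):
C (-259, -268): 392.7 m
B (239, 256): 330.3 m
D (-68, 186): 183.9 m
A (96, 150): 157.3 m
E (-6, 61): 44.6 m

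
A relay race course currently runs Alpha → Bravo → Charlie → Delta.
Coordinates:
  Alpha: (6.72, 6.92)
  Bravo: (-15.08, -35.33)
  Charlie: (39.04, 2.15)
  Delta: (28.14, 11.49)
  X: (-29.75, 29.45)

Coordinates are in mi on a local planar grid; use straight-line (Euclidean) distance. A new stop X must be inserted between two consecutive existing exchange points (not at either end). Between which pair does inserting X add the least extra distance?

Added distance for inserting X between each consecutive pair:
Alpha–Bravo: 61.7 mi
Bravo–Charlie: 74.6 mi
Charlie–Delta: 120.3 mi
Smallest added distance is 61.7 mi, inserting between Alpha and Bravo.

between Alpha and Bravo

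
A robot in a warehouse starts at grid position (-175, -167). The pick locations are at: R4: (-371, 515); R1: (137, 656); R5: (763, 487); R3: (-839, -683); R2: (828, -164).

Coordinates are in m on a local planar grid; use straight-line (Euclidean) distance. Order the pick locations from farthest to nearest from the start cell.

Distance from the start cell at (-175, -167) to each:
R5 (763, 487): 1143.5 m
R2 (828, -164): 1003.0 m
R1 (137, 656): 880.2 m
R3 (-839, -683): 840.9 m
R4 (-371, 515): 709.6 m

R5, R2, R1, R3, R4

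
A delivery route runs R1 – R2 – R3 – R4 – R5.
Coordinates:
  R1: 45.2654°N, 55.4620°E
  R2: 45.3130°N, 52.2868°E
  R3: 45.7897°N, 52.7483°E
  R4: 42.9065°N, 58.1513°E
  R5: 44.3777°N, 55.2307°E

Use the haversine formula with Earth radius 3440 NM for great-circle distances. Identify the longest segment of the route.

R3–R4

Leg distances:
R1→R2: 134.1 NM
R2→R3: 34.6 NM
R3→R4: 289.3 NM
R4→R5: 154.6 NM
The longest leg is R3–R4 at 289.3 NM.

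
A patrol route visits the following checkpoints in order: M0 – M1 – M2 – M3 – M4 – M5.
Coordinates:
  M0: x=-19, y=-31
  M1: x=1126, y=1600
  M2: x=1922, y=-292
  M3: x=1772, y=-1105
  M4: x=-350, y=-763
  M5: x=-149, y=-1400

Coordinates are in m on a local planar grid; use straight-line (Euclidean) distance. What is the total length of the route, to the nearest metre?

7689 m

Leg distances:
M0→M1: 1992.8 m  (cumulative 1992.8 m)
M1→M2: 2052.6 m  (cumulative 4045.4 m)
M2→M3: 826.7 m  (cumulative 4872.1 m)
M3→M4: 2149.4 m  (cumulative 7021.5 m)
M4→M5: 668.0 m  (cumulative 7689.5 m)
Total route length ≈ 7689 m.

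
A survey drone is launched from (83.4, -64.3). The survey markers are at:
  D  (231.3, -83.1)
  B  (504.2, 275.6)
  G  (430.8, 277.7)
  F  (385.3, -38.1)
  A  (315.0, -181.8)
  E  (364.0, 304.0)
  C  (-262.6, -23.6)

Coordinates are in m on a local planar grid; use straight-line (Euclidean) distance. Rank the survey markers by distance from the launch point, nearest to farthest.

D, A, F, C, E, G, B

Distance from the launch point at (83.4, -64.3) to each:
D (231.3, -83.1): 149.1 m
A (315.0, -181.8): 259.7 m
F (385.3, -38.1): 303.0 m
C (-262.6, -23.6): 348.4 m
E (364.0, 304.0): 463.0 m
G (430.8, 277.7): 487.5 m
B (504.2, 275.6): 540.9 m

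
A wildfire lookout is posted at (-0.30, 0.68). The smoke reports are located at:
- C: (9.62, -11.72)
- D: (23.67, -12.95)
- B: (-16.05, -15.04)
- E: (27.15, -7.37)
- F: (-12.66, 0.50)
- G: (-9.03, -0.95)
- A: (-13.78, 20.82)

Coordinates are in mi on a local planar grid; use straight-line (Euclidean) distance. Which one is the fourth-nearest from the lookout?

Distance to each, sorted:
G: 8.9 mi
F: 12.4 mi
C: 15.9 mi
B: 22.3 mi
A: 24.2 mi
D: 27.6 mi
E: 28.6 mi
The fourth-nearest is B at 22.3 mi.

B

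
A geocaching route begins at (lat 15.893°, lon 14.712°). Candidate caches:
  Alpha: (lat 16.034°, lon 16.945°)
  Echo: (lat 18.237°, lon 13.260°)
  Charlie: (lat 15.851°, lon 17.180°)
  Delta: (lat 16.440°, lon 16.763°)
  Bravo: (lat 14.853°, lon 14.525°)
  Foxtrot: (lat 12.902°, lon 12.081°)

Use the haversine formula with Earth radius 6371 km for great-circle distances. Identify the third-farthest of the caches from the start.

Charlie

Distance to each, sorted:
Foxtrot: 436.9 km
Echo: 302.9 km
Charlie: 264.0 km
Alpha: 239.2 km
Delta: 227.3 km
Bravo: 117.4 km
The third-farthest is Charlie at 264.0 km.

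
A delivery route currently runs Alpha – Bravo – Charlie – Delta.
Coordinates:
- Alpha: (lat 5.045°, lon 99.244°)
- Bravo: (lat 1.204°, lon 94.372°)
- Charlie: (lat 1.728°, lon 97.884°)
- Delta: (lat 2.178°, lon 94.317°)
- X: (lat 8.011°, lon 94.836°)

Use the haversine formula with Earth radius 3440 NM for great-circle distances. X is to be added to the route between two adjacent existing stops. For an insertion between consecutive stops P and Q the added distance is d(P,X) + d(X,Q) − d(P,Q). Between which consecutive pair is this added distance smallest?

between Alpha and Bravo

Added distance for inserting X between each consecutive pair:
Alpha–Bravo: 355.1 NM
Bravo–Charlie: 615.4 NM
Charlie–Delta: 554.8 NM
Smallest added distance is 355.1 NM, inserting between Alpha and Bravo.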